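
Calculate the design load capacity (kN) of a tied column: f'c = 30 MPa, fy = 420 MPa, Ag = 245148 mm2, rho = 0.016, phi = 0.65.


Ast = rho * Ag = 0.016 * 245148 = 3922.368 mm2
phi*Pn = 0.65 * 0.80 * (0.85 * 30 * (245148 - 3922.368) + 420 * 3922.368) / 1000
= 4055.3 kN

4055.3


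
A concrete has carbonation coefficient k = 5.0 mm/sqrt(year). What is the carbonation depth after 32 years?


depth = k * sqrt(t)
= 5.0 * sqrt(32)
= 28.28 mm

28.28


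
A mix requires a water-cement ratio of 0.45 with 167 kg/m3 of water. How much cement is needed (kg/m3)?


Cement = water / (w/c)
= 167 / 0.45
= 371.1 kg/m3

371.1


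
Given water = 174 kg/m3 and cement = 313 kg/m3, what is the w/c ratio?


w/c = water / cement
w/c = 174 / 313 = 0.556

0.556


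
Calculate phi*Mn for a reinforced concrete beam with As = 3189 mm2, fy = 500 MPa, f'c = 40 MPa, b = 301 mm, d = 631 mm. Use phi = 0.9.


a = As * fy / (0.85 * f'c * b)
= 3189 * 500 / (0.85 * 40 * 301)
= 155.8042 mm
Mn = As * fy * (d - a/2) / 10^6
= 881.9146 kN-m
phi*Mn = 0.9 * 881.9146 = 793.72 kN-m

793.72


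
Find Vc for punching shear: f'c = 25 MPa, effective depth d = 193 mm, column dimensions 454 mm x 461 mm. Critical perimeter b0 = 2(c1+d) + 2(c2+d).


b0 = 2*(454 + 193) + 2*(461 + 193) = 2602 mm
Vc = 0.33 * sqrt(25) * 2602 * 193 / 1000
= 828.61 kN

828.61


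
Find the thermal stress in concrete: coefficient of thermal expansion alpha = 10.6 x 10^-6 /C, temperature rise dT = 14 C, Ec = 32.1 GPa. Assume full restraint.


sigma = alpha * dT * Ec
= 10.6e-6 * 14 * 32.1 * 1000
= 4.764 MPa

4.764


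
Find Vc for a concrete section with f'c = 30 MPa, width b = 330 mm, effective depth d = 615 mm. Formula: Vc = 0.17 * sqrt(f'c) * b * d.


Vc = 0.17 * sqrt(30) * 330 * 615 / 1000
= 188.97 kN

188.97


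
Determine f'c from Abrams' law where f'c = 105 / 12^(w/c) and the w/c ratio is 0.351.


f'c = 105 / 12^0.351
= 105 / 2.392
= 43.89 MPa

43.89


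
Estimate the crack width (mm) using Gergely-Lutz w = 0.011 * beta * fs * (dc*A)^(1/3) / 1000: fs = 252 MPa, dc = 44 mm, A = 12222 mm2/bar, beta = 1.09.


w = 0.011 * beta * fs * (dc * A)^(1/3) / 1000
= 0.011 * 1.09 * 252 * (44 * 12222)^(1/3) / 1000
= 0.246 mm

0.246


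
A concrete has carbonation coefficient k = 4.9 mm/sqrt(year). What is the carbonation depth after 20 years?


depth = k * sqrt(t)
= 4.9 * sqrt(20)
= 21.91 mm

21.91


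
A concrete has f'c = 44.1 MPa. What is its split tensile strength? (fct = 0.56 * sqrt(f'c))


fct = 0.56 * sqrt(44.1)
= 0.56 * 6.641
= 3.719 MPa

3.719


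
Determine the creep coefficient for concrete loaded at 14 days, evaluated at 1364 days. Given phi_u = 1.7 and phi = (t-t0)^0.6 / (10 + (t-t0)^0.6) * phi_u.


dt = 1364 - 14 = 1350
phi = 1350^0.6 / (10 + 1350^0.6) * 1.7
= 1.501

1.501


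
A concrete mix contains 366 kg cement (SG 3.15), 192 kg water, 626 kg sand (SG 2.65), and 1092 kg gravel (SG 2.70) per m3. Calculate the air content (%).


Vol cement = 366 / (3.15 * 1000) = 0.11619 m3
Vol water = 192 / 1000 = 0.192 m3
Vol sand = 626 / (2.65 * 1000) = 0.236226 m3
Vol gravel = 1092 / (2.70 * 1000) = 0.404444 m3
Total solid + water volume = 0.948861 m3
Air = (1 - 0.948861) * 100 = 5.11%

5.11


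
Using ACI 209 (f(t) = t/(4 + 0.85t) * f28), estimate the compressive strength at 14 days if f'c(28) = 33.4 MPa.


f(14) = 14 / (4 + 0.85 * 14) * 33.4
= 14 / 15.9 * 33.4
= 29.41 MPa

29.41


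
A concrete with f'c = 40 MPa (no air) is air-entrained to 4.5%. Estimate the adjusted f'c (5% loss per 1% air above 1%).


Strength loss = (4.5 - 1) * 5 = 17.5%
f'c = 40 * (1 - 17.5/100)
= 33.0 MPa

33.0


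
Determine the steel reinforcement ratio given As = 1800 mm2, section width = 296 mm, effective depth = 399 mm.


rho = As / (b * d)
= 1800 / (296 * 399)
= 0.0152

0.0152


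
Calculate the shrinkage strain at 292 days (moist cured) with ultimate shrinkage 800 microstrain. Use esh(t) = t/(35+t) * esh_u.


esh(292) = 292 / (35 + 292) * 800
= 292 / 327 * 800
= 714.4 microstrain

714.4


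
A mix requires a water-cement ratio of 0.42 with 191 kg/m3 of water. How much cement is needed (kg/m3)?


Cement = water / (w/c)
= 191 / 0.42
= 454.8 kg/m3

454.8


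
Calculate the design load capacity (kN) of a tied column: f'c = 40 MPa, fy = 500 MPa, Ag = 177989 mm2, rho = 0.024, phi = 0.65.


Ast = rho * Ag = 0.024 * 177989 = 4271.736 mm2
phi*Pn = 0.65 * 0.80 * (0.85 * 40 * (177989 - 4271.736) + 500 * 4271.736) / 1000
= 4181.97 kN

4181.97


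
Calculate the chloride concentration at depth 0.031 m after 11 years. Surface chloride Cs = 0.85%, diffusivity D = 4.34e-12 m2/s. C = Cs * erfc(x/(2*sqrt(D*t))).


t_seconds = 11 * 365.25 * 24 * 3600 = 347133600.0 s
arg = 0.031 / (2 * sqrt(4.34e-12 * 347133600.0))
= 0.3993
erfc(0.3993) = 0.5722
C = 0.85 * 0.5722 = 0.4864%

0.4864


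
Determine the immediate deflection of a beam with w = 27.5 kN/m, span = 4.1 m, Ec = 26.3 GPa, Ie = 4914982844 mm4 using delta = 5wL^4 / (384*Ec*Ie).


Convert: L = 4.1 m = 4100 mm, Ec = 26.3 GPa = 26300 MPa
delta = 5 * 27.5 * 4100^4 / (384 * 26300 * 4914982844)
= 0.78 mm

0.78


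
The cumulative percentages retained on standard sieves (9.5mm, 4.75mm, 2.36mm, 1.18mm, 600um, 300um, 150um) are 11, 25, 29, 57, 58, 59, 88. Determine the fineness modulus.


FM = sum(cumulative % retained) / 100
= 327 / 100
= 3.27

3.27


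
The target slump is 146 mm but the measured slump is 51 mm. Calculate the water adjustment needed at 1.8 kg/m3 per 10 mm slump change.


Difference = 146 - 51 = 95 mm
Water adjustment = 95 * 1.8 / 10 = 17.1 kg/m3

17.1


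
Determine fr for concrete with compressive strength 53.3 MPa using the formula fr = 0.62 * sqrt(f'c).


fr = 0.62 * sqrt(53.3)
= 4.526 MPa

4.526


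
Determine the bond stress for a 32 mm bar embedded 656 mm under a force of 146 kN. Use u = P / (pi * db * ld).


u = P / (pi * db * ld)
= 146 * 1000 / (pi * 32 * 656)
= 2.214 MPa

2.214


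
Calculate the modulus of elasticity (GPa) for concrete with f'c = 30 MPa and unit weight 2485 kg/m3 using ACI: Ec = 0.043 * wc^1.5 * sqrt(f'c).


Ec = 0.043 * 2485^1.5 * sqrt(30) / 1000
= 29.18 GPa

29.18


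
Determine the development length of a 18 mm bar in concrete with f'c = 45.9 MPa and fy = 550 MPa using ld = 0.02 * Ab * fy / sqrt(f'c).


Ab = pi * 18^2 / 4 = 254.469 mm2
ld = 0.02 * 254.469 * 550 / sqrt(45.9)
= 413.2 mm

413.2


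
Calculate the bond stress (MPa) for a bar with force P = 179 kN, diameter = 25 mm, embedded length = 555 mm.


u = P / (pi * db * ld)
= 179 * 1000 / (pi * 25 * 555)
= 4.106 MPa

4.106


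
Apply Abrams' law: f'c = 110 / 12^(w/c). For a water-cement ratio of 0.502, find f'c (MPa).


f'c = 110 / 12^0.502
= 110 / 3.481
= 31.6 MPa

31.6


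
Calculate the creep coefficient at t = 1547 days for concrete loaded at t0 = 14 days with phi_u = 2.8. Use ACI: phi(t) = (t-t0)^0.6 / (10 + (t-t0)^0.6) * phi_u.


dt = 1547 - 14 = 1533
phi = 1533^0.6 / (10 + 1533^0.6) * 2.8
= 2.494

2.494


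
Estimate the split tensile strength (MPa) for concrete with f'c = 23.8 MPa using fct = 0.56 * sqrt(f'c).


fct = 0.56 * sqrt(23.8)
= 0.56 * 4.879
= 2.732 MPa

2.732


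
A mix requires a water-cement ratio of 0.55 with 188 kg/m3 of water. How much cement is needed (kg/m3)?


Cement = water / (w/c)
= 188 / 0.55
= 341.8 kg/m3

341.8


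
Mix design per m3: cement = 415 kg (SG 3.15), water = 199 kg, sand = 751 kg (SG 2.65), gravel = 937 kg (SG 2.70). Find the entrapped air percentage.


Vol cement = 415 / (3.15 * 1000) = 0.131746 m3
Vol water = 199 / 1000 = 0.199 m3
Vol sand = 751 / (2.65 * 1000) = 0.283396 m3
Vol gravel = 937 / (2.70 * 1000) = 0.347037 m3
Total solid + water volume = 0.961179 m3
Air = (1 - 0.961179) * 100 = 3.88%

3.88


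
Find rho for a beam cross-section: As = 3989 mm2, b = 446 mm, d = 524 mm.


rho = As / (b * d)
= 3989 / (446 * 524)
= 0.0171

0.0171


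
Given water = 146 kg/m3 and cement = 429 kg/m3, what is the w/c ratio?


w/c = water / cement
w/c = 146 / 429 = 0.34

0.34


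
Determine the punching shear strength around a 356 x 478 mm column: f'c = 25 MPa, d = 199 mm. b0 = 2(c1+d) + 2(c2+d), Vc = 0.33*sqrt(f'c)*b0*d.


b0 = 2*(356 + 199) + 2*(478 + 199) = 2464 mm
Vc = 0.33 * sqrt(25) * 2464 * 199 / 1000
= 809.05 kN

809.05


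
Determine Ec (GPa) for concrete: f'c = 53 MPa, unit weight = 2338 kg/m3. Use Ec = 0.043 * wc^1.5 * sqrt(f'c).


Ec = 0.043 * 2338^1.5 * sqrt(53) / 1000
= 35.39 GPa

35.39


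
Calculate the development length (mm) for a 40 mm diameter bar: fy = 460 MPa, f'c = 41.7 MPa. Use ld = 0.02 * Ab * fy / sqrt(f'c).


Ab = pi * 40^2 / 4 = 1256.637 mm2
ld = 0.02 * 1256.637 * 460 / sqrt(41.7)
= 1790.3 mm

1790.3


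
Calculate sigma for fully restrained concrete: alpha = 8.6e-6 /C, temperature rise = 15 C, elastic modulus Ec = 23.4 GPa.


sigma = alpha * dT * Ec
= 8.6e-6 * 15 * 23.4 * 1000
= 3.019 MPa

3.019


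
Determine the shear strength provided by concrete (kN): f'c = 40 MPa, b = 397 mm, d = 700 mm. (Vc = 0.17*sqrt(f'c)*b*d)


Vc = 0.17 * sqrt(40) * 397 * 700 / 1000
= 298.79 kN

298.79


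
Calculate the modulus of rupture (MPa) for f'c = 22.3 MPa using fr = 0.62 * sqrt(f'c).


fr = 0.62 * sqrt(22.3)
= 2.928 MPa

2.928


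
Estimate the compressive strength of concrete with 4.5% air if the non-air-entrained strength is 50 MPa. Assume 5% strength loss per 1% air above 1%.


Strength loss = (4.5 - 1) * 5 = 17.5%
f'c = 50 * (1 - 17.5/100)
= 41.25 MPa

41.25


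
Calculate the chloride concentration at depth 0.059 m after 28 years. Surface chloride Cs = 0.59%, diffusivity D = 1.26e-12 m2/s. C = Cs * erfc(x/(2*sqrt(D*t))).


t_seconds = 28 * 365.25 * 24 * 3600 = 883612800.0 s
arg = 0.059 / (2 * sqrt(1.26e-12 * 883612800.0))
= 0.8841
erfc(0.8841) = 0.2112
C = 0.59 * 0.2112 = 0.1246%

0.1246


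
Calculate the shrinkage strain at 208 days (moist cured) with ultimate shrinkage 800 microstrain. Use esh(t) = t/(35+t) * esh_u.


esh(208) = 208 / (35 + 208) * 800
= 208 / 243 * 800
= 684.8 microstrain

684.8


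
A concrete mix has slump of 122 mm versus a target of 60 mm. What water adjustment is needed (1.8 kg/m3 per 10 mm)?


Difference = 60 - 122 = -62 mm
Water adjustment = -62 * 1.8 / 10 = -11.2 kg/m3

-11.2


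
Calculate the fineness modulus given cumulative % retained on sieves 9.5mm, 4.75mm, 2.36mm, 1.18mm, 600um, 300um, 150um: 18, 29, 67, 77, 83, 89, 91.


FM = sum(cumulative % retained) / 100
= 454 / 100
= 4.54

4.54


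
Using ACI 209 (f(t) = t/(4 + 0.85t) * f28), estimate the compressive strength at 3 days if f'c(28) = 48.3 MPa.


f(3) = 3 / (4 + 0.85 * 3) * 48.3
= 3 / 6.55 * 48.3
= 22.12 MPa

22.12


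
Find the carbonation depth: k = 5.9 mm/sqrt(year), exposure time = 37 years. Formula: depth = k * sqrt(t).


depth = k * sqrt(t)
= 5.9 * sqrt(37)
= 35.89 mm

35.89


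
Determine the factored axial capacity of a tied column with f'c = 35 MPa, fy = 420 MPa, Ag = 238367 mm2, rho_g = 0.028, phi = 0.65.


Ast = rho * Ag = 0.028 * 238367 = 6674.276 mm2
phi*Pn = 0.65 * 0.80 * (0.85 * 35 * (238367 - 6674.276) + 420 * 6674.276) / 1000
= 5041.95 kN

5041.95


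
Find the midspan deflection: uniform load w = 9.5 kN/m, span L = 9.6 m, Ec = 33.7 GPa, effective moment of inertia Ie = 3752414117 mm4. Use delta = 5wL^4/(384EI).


Convert: L = 9.6 m = 9600 mm, Ec = 33.7 GPa = 33700 MPa
delta = 5 * 9.5 * 9600^4 / (384 * 33700 * 3752414117)
= 8.31 mm

8.31


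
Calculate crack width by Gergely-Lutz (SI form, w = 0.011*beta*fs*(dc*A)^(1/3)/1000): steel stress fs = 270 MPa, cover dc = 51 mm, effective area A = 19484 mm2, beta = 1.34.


w = 0.011 * beta * fs * (dc * A)^(1/3) / 1000
= 0.011 * 1.34 * 270 * (51 * 19484)^(1/3) / 1000
= 0.397 mm

0.397


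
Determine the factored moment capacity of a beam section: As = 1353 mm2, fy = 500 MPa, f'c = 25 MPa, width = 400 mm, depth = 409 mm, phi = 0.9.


a = As * fy / (0.85 * f'c * b)
= 1353 * 500 / (0.85 * 25 * 400)
= 79.5882 mm
Mn = As * fy * (d - a/2) / 10^6
= 249.7678 kN-m
phi*Mn = 0.9 * 249.7678 = 224.79 kN-m

224.79


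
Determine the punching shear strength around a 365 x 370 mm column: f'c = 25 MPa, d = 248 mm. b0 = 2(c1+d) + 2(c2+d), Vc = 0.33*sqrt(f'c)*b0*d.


b0 = 2*(365 + 248) + 2*(370 + 248) = 2462 mm
Vc = 0.33 * sqrt(25) * 2462 * 248 / 1000
= 1007.45 kN

1007.45


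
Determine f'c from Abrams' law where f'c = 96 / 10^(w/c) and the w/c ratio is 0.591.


f'c = 96 / 10^0.591
= 96 / 3.899
= 24.62 MPa

24.62


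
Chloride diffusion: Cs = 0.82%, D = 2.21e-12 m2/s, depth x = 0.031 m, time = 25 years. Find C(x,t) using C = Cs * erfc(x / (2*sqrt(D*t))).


t_seconds = 25 * 365.25 * 24 * 3600 = 788940000.0 s
arg = 0.031 / (2 * sqrt(2.21e-12 * 788940000.0))
= 0.3712
erfc(0.3712) = 0.5996
C = 0.82 * 0.5996 = 0.4917%

0.4917


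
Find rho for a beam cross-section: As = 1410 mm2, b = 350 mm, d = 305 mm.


rho = As / (b * d)
= 1410 / (350 * 305)
= 0.0132

0.0132


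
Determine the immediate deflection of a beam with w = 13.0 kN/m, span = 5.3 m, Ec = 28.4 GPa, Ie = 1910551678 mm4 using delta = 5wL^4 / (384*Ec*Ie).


Convert: L = 5.3 m = 5300 mm, Ec = 28.4 GPa = 28400 MPa
delta = 5 * 13.0 * 5300^4 / (384 * 28400 * 1910551678)
= 2.46 mm

2.46


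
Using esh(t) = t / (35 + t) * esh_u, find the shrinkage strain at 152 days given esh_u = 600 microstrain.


esh(152) = 152 / (35 + 152) * 600
= 152 / 187 * 600
= 487.7 microstrain

487.7


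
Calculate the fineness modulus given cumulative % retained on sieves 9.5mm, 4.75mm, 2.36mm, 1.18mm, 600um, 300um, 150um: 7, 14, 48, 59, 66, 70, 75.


FM = sum(cumulative % retained) / 100
= 339 / 100
= 3.39

3.39


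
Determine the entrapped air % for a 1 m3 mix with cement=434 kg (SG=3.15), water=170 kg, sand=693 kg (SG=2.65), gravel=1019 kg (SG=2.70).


Vol cement = 434 / (3.15 * 1000) = 0.137778 m3
Vol water = 170 / 1000 = 0.17 m3
Vol sand = 693 / (2.65 * 1000) = 0.261509 m3
Vol gravel = 1019 / (2.70 * 1000) = 0.377407 m3
Total solid + water volume = 0.946695 m3
Air = (1 - 0.946695) * 100 = 5.33%

5.33


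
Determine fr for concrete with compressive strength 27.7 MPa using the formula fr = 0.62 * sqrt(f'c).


fr = 0.62 * sqrt(27.7)
= 3.263 MPa

3.263


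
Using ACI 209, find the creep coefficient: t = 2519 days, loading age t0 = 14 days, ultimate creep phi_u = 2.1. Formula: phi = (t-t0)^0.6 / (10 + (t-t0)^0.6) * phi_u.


dt = 2519 - 14 = 2505
phi = 2505^0.6 / (10 + 2505^0.6) * 2.1
= 1.924

1.924


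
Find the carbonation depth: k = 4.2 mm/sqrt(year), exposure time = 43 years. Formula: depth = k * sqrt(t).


depth = k * sqrt(t)
= 4.2 * sqrt(43)
= 27.54 mm

27.54


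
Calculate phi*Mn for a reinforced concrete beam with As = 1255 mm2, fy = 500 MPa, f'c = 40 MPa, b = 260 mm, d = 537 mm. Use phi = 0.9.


a = As * fy / (0.85 * f'c * b)
= 1255 * 500 / (0.85 * 40 * 260)
= 70.9842 mm
Mn = As * fy * (d - a/2) / 10^6
= 314.6962 kN-m
phi*Mn = 0.9 * 314.6962 = 283.23 kN-m

283.23


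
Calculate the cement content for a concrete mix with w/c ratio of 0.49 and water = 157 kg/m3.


Cement = water / (w/c)
= 157 / 0.49
= 320.4 kg/m3

320.4


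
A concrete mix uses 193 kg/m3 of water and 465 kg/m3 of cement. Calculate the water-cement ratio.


w/c = water / cement
w/c = 193 / 465 = 0.415

0.415


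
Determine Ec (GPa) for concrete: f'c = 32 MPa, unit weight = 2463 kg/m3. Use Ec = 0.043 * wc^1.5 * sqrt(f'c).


Ec = 0.043 * 2463^1.5 * sqrt(32) / 1000
= 29.73 GPa

29.73


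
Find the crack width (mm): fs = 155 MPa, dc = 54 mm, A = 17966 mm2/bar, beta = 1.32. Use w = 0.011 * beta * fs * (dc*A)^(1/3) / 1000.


w = 0.011 * beta * fs * (dc * A)^(1/3) / 1000
= 0.011 * 1.32 * 155 * (54 * 17966)^(1/3) / 1000
= 0.223 mm

0.223


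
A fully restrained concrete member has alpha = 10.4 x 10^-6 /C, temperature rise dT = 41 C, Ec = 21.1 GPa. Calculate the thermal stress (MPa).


sigma = alpha * dT * Ec
= 10.4e-6 * 41 * 21.1 * 1000
= 8.997 MPa

8.997


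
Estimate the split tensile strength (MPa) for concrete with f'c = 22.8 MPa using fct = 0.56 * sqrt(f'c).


fct = 0.56 * sqrt(22.8)
= 0.56 * 4.775
= 2.674 MPa

2.674


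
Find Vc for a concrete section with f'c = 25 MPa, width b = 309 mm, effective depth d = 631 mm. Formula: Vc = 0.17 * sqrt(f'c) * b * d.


Vc = 0.17 * sqrt(25) * 309 * 631 / 1000
= 165.73 kN

165.73


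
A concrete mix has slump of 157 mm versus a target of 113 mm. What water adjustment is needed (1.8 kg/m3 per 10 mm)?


Difference = 113 - 157 = -44 mm
Water adjustment = -44 * 1.8 / 10 = -7.9 kg/m3

-7.9


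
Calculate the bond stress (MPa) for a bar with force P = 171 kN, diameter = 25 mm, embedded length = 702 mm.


u = P / (pi * db * ld)
= 171 * 1000 / (pi * 25 * 702)
= 3.101 MPa

3.101


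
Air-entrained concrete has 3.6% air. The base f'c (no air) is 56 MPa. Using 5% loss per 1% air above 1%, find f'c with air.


Strength loss = (3.6 - 1) * 5 = 13.0%
f'c = 56 * (1 - 13.0/100)
= 48.72 MPa

48.72


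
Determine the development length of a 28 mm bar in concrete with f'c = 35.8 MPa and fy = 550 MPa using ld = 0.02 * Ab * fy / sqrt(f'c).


Ab = pi * 28^2 / 4 = 615.752 mm2
ld = 0.02 * 615.752 * 550 / sqrt(35.8)
= 1132.0 mm

1132.0


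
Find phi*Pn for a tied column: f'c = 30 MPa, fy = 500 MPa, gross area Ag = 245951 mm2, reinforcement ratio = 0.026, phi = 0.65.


Ast = rho * Ag = 0.026 * 245951 = 6394.726 mm2
phi*Pn = 0.65 * 0.80 * (0.85 * 30 * (245951 - 6394.726) + 500 * 6394.726) / 1000
= 4839.14 kN

4839.14


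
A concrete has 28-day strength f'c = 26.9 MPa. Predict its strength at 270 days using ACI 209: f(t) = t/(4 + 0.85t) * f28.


f(270) = 270 / (4 + 0.85 * 270) * 26.9
= 270 / 233.5 * 26.9
= 31.1 MPa

31.1


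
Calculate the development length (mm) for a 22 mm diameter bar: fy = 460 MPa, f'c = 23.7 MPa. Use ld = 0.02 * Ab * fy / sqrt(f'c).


Ab = pi * 22^2 / 4 = 380.133 mm2
ld = 0.02 * 380.133 * 460 / sqrt(23.7)
= 718.4 mm

718.4


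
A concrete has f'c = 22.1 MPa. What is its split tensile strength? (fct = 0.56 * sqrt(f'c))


fct = 0.56 * sqrt(22.1)
= 0.56 * 4.701
= 2.633 MPa

2.633


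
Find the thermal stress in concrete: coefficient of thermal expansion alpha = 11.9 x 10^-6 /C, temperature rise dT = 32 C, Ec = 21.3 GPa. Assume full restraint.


sigma = alpha * dT * Ec
= 11.9e-6 * 32 * 21.3 * 1000
= 8.111 MPa

8.111


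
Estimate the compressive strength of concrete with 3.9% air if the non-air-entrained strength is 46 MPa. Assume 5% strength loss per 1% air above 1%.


Strength loss = (3.9 - 1) * 5 = 14.5%
f'c = 46 * (1 - 14.5/100)
= 39.33 MPa

39.33


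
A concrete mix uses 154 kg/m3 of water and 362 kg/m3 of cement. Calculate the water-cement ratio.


w/c = water / cement
w/c = 154 / 362 = 0.425

0.425


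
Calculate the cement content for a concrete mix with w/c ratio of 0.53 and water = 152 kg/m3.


Cement = water / (w/c)
= 152 / 0.53
= 286.8 kg/m3

286.8


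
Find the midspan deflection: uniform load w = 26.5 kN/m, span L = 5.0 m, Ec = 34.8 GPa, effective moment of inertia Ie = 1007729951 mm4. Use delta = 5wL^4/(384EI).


Convert: L = 5.0 m = 5000 mm, Ec = 34.8 GPa = 34800 MPa
delta = 5 * 26.5 * 5000^4 / (384 * 34800 * 1007729951)
= 6.15 mm

6.15


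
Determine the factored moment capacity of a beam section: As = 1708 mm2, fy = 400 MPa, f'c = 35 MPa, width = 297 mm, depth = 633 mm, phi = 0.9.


a = As * fy / (0.85 * f'c * b)
= 1708 * 400 / (0.85 * 35 * 297)
= 77.3222 mm
Mn = As * fy * (d - a/2) / 10^6
= 406.0523 kN-m
phi*Mn = 0.9 * 406.0523 = 365.45 kN-m

365.45


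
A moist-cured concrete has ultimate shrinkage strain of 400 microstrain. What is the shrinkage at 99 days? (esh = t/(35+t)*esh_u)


esh(99) = 99 / (35 + 99) * 400
= 99 / 134 * 400
= 295.5 microstrain

295.5


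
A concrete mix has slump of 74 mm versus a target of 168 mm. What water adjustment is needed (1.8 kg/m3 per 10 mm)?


Difference = 168 - 74 = 94 mm
Water adjustment = 94 * 1.8 / 10 = 16.9 kg/m3

16.9


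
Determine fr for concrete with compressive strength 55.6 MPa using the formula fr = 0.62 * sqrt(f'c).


fr = 0.62 * sqrt(55.6)
= 4.623 MPa

4.623


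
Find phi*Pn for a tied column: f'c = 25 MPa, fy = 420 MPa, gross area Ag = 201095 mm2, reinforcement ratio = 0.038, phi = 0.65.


Ast = rho * Ag = 0.038 * 201095 = 7641.61 mm2
phi*Pn = 0.65 * 0.80 * (0.85 * 25 * (201095 - 7641.61) + 420 * 7641.61) / 1000
= 3806.59 kN

3806.59


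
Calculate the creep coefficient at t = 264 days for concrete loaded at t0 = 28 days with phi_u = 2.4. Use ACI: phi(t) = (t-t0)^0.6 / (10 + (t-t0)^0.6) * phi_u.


dt = 264 - 28 = 236
phi = 236^0.6 / (10 + 236^0.6) * 2.4
= 1.743

1.743


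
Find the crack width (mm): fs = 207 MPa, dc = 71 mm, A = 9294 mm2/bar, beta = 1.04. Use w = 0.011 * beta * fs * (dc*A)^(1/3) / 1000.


w = 0.011 * beta * fs * (dc * A)^(1/3) / 1000
= 0.011 * 1.04 * 207 * (71 * 9294)^(1/3) / 1000
= 0.206 mm

0.206


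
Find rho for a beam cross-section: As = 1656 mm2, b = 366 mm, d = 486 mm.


rho = As / (b * d)
= 1656 / (366 * 486)
= 0.0093

0.0093


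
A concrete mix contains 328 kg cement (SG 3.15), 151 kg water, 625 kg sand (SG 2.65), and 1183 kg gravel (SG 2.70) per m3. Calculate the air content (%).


Vol cement = 328 / (3.15 * 1000) = 0.104127 m3
Vol water = 151 / 1000 = 0.151 m3
Vol sand = 625 / (2.65 * 1000) = 0.235849 m3
Vol gravel = 1183 / (2.70 * 1000) = 0.438148 m3
Total solid + water volume = 0.929124 m3
Air = (1 - 0.929124) * 100 = 7.09%

7.09


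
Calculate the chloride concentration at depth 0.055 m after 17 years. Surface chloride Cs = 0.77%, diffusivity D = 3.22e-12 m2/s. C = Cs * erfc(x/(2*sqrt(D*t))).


t_seconds = 17 * 365.25 * 24 * 3600 = 536479200.0 s
arg = 0.055 / (2 * sqrt(3.22e-12 * 536479200.0))
= 0.6616
erfc(0.6616) = 0.3494
C = 0.77 * 0.3494 = 0.2691%

0.2691


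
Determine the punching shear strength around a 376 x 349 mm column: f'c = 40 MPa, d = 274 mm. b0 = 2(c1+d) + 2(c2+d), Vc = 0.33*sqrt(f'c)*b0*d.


b0 = 2*(376 + 274) + 2*(349 + 274) = 2546 mm
Vc = 0.33 * sqrt(40) * 2546 * 274 / 1000
= 1455.97 kN

1455.97


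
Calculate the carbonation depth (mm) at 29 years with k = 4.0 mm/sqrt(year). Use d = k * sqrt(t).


depth = k * sqrt(t)
= 4.0 * sqrt(29)
= 21.54 mm

21.54


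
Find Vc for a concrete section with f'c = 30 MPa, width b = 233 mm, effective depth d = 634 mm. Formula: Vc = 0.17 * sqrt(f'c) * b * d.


Vc = 0.17 * sqrt(30) * 233 * 634 / 1000
= 137.55 kN

137.55


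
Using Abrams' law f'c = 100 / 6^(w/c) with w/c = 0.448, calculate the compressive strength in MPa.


f'c = 100 / 6^0.448
= 100 / 2.232
= 44.81 MPa

44.81


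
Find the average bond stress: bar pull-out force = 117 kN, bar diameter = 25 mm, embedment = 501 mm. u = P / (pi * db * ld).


u = P / (pi * db * ld)
= 117 * 1000 / (pi * 25 * 501)
= 2.973 MPa

2.973


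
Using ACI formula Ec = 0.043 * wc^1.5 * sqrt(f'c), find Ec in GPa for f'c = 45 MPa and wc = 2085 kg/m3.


Ec = 0.043 * 2085^1.5 * sqrt(45) / 1000
= 27.46 GPa

27.46


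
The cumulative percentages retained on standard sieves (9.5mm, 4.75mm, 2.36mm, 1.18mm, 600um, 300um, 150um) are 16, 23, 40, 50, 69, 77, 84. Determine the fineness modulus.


FM = sum(cumulative % retained) / 100
= 359 / 100
= 3.59

3.59


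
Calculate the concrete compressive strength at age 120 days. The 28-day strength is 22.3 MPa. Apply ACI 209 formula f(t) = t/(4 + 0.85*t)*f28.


f(120) = 120 / (4 + 0.85 * 120) * 22.3
= 120 / 106.0 * 22.3
= 25.25 MPa

25.25


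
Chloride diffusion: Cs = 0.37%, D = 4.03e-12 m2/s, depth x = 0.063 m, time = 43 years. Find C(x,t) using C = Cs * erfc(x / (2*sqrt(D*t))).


t_seconds = 43 * 365.25 * 24 * 3600 = 1356976800.0 s
arg = 0.063 / (2 * sqrt(4.03e-12 * 1356976800.0))
= 0.426
erfc(0.426) = 0.5469
C = 0.37 * 0.5469 = 0.2024%

0.2024


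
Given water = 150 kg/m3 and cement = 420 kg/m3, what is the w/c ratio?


w/c = water / cement
w/c = 150 / 420 = 0.357

0.357


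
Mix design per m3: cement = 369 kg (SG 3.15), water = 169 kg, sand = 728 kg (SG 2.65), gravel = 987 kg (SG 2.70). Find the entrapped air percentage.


Vol cement = 369 / (3.15 * 1000) = 0.117143 m3
Vol water = 169 / 1000 = 0.169 m3
Vol sand = 728 / (2.65 * 1000) = 0.274717 m3
Vol gravel = 987 / (2.70 * 1000) = 0.365556 m3
Total solid + water volume = 0.926415 m3
Air = (1 - 0.926415) * 100 = 7.36%

7.36


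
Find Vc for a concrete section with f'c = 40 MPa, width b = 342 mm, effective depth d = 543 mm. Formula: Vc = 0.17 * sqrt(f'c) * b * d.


Vc = 0.17 * sqrt(40) * 342 * 543 / 1000
= 199.67 kN

199.67


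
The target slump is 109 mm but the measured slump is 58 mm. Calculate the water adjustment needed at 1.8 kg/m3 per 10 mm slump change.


Difference = 109 - 58 = 51 mm
Water adjustment = 51 * 1.8 / 10 = 9.2 kg/m3

9.2


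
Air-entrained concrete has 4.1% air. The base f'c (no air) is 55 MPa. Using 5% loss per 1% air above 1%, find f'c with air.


Strength loss = (4.1 - 1) * 5 = 15.5%
f'c = 55 * (1 - 15.5/100)
= 46.48 MPa

46.48


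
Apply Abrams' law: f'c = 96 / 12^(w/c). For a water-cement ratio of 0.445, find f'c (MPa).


f'c = 96 / 12^0.445
= 96 / 3.022
= 31.77 MPa

31.77


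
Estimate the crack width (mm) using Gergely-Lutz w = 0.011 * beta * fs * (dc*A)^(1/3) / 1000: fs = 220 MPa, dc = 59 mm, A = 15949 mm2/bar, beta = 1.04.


w = 0.011 * beta * fs * (dc * A)^(1/3) / 1000
= 0.011 * 1.04 * 220 * (59 * 15949)^(1/3) / 1000
= 0.247 mm

0.247


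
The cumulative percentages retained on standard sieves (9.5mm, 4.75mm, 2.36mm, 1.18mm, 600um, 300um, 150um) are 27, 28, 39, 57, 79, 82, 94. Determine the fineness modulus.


FM = sum(cumulative % retained) / 100
= 406 / 100
= 4.06

4.06


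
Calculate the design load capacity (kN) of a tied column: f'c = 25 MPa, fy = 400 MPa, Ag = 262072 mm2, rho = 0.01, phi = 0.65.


Ast = rho * Ag = 0.01 * 262072 = 2620.72 mm2
phi*Pn = 0.65 * 0.80 * (0.85 * 25 * (262072 - 2620.72) + 400 * 2620.72) / 1000
= 3412.05 kN

3412.05


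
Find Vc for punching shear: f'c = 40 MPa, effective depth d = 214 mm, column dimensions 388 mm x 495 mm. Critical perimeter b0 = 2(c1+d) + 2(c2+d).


b0 = 2*(388 + 214) + 2*(495 + 214) = 2622 mm
Vc = 0.33 * sqrt(40) * 2622 * 214 / 1000
= 1171.09 kN

1171.09


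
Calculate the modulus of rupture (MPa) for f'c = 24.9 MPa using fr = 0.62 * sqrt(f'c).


fr = 0.62 * sqrt(24.9)
= 3.094 MPa

3.094


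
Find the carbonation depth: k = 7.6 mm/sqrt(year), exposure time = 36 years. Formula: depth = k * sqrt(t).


depth = k * sqrt(t)
= 7.6 * sqrt(36)
= 45.6 mm

45.6


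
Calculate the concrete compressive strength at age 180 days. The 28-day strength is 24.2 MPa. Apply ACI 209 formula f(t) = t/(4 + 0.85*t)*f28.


f(180) = 180 / (4 + 0.85 * 180) * 24.2
= 180 / 157.0 * 24.2
= 27.75 MPa

27.75


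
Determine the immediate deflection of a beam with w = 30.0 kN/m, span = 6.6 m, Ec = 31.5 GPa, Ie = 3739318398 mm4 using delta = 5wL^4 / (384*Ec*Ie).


Convert: L = 6.6 m = 6600 mm, Ec = 31.5 GPa = 31500 MPa
delta = 5 * 30.0 * 6600^4 / (384 * 31500 * 3739318398)
= 6.29 mm

6.29


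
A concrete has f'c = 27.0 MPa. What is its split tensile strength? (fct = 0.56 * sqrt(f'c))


fct = 0.56 * sqrt(27.0)
= 0.56 * 5.196
= 2.91 MPa

2.91


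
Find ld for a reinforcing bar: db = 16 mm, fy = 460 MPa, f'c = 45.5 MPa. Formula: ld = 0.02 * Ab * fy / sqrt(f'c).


Ab = pi * 16^2 / 4 = 201.062 mm2
ld = 0.02 * 201.062 * 460 / sqrt(45.5)
= 274.2 mm

274.2


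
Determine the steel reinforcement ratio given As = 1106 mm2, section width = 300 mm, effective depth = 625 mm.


rho = As / (b * d)
= 1106 / (300 * 625)
= 0.0059

0.0059


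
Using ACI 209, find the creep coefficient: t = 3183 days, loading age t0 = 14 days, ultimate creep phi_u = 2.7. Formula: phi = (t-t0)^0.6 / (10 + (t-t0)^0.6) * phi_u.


dt = 3183 - 14 = 3169
phi = 3169^0.6 / (10 + 3169^0.6) * 2.7
= 2.502

2.502


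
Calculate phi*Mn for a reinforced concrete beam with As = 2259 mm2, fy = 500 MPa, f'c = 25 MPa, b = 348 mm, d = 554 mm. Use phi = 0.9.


a = As * fy / (0.85 * f'c * b)
= 2259 * 500 / (0.85 * 25 * 348)
= 152.7383 mm
Mn = As * fy * (d - a/2) / 10^6
= 539.484 kN-m
phi*Mn = 0.9 * 539.484 = 485.54 kN-m

485.54


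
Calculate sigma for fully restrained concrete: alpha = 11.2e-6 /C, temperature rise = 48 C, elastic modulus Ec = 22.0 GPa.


sigma = alpha * dT * Ec
= 11.2e-6 * 48 * 22.0 * 1000
= 11.827 MPa

11.827


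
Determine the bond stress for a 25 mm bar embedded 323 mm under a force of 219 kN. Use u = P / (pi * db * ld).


u = P / (pi * db * ld)
= 219 * 1000 / (pi * 25 * 323)
= 8.633 MPa

8.633


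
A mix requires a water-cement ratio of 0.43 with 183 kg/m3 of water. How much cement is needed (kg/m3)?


Cement = water / (w/c)
= 183 / 0.43
= 425.6 kg/m3

425.6


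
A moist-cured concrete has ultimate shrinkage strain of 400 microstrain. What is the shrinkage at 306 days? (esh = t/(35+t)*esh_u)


esh(306) = 306 / (35 + 306) * 400
= 306 / 341 * 400
= 358.9 microstrain

358.9


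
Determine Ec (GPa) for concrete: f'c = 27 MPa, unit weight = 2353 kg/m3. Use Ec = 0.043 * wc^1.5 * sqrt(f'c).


Ec = 0.043 * 2353^1.5 * sqrt(27) / 1000
= 25.5 GPa

25.5


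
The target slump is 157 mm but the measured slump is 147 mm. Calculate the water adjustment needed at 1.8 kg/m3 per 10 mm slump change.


Difference = 157 - 147 = 10 mm
Water adjustment = 10 * 1.8 / 10 = 1.8 kg/m3

1.8


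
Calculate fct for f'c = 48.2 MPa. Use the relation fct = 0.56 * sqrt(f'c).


fct = 0.56 * sqrt(48.2)
= 0.56 * 6.943
= 3.888 MPa

3.888


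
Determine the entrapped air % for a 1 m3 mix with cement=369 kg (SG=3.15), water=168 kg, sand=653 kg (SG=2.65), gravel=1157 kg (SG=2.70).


Vol cement = 369 / (3.15 * 1000) = 0.117143 m3
Vol water = 168 / 1000 = 0.168 m3
Vol sand = 653 / (2.65 * 1000) = 0.246415 m3
Vol gravel = 1157 / (2.70 * 1000) = 0.428519 m3
Total solid + water volume = 0.960076 m3
Air = (1 - 0.960076) * 100 = 3.99%

3.99


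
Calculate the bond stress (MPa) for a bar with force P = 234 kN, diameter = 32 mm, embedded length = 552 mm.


u = P / (pi * db * ld)
= 234 * 1000 / (pi * 32 * 552)
= 4.217 MPa

4.217


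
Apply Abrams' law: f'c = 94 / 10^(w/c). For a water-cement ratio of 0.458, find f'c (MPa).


f'c = 94 / 10^0.458
= 94 / 2.871
= 32.74 MPa

32.74


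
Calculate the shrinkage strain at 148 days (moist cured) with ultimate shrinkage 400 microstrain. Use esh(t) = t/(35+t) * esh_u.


esh(148) = 148 / (35 + 148) * 400
= 148 / 183 * 400
= 323.5 microstrain

323.5


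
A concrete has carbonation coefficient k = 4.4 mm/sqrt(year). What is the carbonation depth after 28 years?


depth = k * sqrt(t)
= 4.4 * sqrt(28)
= 23.28 mm

23.28


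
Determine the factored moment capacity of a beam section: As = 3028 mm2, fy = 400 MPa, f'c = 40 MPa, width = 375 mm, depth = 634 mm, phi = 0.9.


a = As * fy / (0.85 * f'c * b)
= 3028 * 400 / (0.85 * 40 * 375)
= 94.9961 mm
Mn = As * fy * (d - a/2) / 10^6
= 710.3712 kN-m
phi*Mn = 0.9 * 710.3712 = 639.33 kN-m

639.33


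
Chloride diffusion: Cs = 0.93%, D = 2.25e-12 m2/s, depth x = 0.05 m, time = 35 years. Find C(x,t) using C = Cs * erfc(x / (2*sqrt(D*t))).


t_seconds = 35 * 365.25 * 24 * 3600 = 1104516000.0 s
arg = 0.05 / (2 * sqrt(2.25e-12 * 1104516000.0))
= 0.5015
erfc(0.5015) = 0.4782
C = 0.93 * 0.4782 = 0.4447%

0.4447


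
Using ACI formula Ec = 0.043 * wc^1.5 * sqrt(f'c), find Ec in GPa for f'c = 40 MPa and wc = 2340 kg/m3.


Ec = 0.043 * 2340^1.5 * sqrt(40) / 1000
= 30.78 GPa

30.78


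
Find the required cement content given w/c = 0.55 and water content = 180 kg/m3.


Cement = water / (w/c)
= 180 / 0.55
= 327.3 kg/m3

327.3


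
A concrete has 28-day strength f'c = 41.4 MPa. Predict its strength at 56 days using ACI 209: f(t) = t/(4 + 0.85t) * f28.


f(56) = 56 / (4 + 0.85 * 56) * 41.4
= 56 / 51.6 * 41.4
= 44.93 MPa

44.93


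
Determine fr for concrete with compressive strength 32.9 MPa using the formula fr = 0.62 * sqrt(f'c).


fr = 0.62 * sqrt(32.9)
= 3.556 MPa

3.556


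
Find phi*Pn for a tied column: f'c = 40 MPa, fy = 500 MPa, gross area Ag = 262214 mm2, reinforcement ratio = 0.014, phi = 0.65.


Ast = rho * Ag = 0.014 * 262214 = 3670.996 mm2
phi*Pn = 0.65 * 0.80 * (0.85 * 40 * (262214 - 3670.996) + 500 * 3670.996) / 1000
= 5525.5 kN

5525.5


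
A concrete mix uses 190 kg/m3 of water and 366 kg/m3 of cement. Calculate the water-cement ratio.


w/c = water / cement
w/c = 190 / 366 = 0.519

0.519


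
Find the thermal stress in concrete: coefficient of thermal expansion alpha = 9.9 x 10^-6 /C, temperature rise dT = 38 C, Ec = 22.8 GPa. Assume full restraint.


sigma = alpha * dT * Ec
= 9.9e-6 * 38 * 22.8 * 1000
= 8.577 MPa

8.577


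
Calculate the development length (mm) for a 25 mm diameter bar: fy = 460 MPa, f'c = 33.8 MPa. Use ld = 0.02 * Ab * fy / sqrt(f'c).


Ab = pi * 25^2 / 4 = 490.874 mm2
ld = 0.02 * 490.874 * 460 / sqrt(33.8)
= 776.8 mm

776.8


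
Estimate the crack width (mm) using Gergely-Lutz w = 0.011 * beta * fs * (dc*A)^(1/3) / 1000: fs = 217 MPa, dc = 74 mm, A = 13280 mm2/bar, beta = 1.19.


w = 0.011 * beta * fs * (dc * A)^(1/3) / 1000
= 0.011 * 1.19 * 217 * (74 * 13280)^(1/3) / 1000
= 0.282 mm

0.282


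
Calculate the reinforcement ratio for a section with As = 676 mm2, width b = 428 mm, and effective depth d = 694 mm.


rho = As / (b * d)
= 676 / (428 * 694)
= 0.0023

0.0023


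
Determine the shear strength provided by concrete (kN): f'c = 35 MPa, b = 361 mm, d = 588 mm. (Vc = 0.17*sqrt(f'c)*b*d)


Vc = 0.17 * sqrt(35) * 361 * 588 / 1000
= 213.49 kN

213.49


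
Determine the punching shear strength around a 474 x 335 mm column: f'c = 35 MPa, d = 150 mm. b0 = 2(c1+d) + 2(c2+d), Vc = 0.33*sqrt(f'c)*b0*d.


b0 = 2*(474 + 150) + 2*(335 + 150) = 2218 mm
Vc = 0.33 * sqrt(35) * 2218 * 150 / 1000
= 649.53 kN

649.53


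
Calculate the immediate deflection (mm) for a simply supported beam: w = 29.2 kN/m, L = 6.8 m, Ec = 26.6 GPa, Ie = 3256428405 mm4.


Convert: L = 6.8 m = 6800 mm, Ec = 26.6 GPa = 26600 MPa
delta = 5 * 29.2 * 6800^4 / (384 * 26600 * 3256428405)
= 9.38 mm

9.38


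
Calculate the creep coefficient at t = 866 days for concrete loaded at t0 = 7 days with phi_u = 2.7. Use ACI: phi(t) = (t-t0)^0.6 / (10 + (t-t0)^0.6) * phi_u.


dt = 866 - 7 = 859
phi = 859^0.6 / (10 + 859^0.6) * 2.7
= 2.301

2.301


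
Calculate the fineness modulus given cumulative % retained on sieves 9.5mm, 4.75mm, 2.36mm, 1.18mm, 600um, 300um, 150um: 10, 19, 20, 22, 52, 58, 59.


FM = sum(cumulative % retained) / 100
= 240 / 100
= 2.4

2.4


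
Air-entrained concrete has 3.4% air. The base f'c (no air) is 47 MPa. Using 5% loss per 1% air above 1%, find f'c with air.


Strength loss = (3.4 - 1) * 5 = 12.0%
f'c = 47 * (1 - 12.0/100)
= 41.36 MPa

41.36


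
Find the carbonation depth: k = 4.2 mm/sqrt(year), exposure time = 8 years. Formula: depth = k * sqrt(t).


depth = k * sqrt(t)
= 4.2 * sqrt(8)
= 11.88 mm

11.88


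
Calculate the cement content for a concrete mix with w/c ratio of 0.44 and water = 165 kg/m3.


Cement = water / (w/c)
= 165 / 0.44
= 375.0 kg/m3

375.0


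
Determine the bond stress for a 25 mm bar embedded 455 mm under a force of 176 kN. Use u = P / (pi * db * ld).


u = P / (pi * db * ld)
= 176 * 1000 / (pi * 25 * 455)
= 4.925 MPa

4.925


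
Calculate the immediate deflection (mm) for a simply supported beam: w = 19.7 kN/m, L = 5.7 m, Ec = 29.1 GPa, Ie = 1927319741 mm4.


Convert: L = 5.7 m = 5700 mm, Ec = 29.1 GPa = 29100 MPa
delta = 5 * 19.7 * 5700^4 / (384 * 29100 * 1927319741)
= 4.83 mm

4.83


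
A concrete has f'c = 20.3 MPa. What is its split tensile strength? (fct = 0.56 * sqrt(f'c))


fct = 0.56 * sqrt(20.3)
= 0.56 * 4.506
= 2.523 MPa

2.523


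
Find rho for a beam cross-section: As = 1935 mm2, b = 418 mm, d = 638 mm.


rho = As / (b * d)
= 1935 / (418 * 638)
= 0.0073

0.0073


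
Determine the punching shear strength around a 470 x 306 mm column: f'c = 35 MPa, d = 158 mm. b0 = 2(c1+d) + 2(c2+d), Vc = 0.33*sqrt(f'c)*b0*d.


b0 = 2*(470 + 158) + 2*(306 + 158) = 2184 mm
Vc = 0.33 * sqrt(35) * 2184 * 158 / 1000
= 673.69 kN

673.69


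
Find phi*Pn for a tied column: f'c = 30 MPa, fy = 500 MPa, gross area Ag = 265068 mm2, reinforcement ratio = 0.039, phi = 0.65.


Ast = rho * Ag = 0.039 * 265068 = 10337.652 mm2
phi*Pn = 0.65 * 0.80 * (0.85 * 30 * (265068 - 10337.652) + 500 * 10337.652) / 1000
= 6065.51 kN

6065.51


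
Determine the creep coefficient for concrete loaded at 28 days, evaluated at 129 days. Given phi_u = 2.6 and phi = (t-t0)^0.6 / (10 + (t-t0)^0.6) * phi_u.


dt = 129 - 28 = 101
phi = 101^0.6 / (10 + 101^0.6) * 2.6
= 1.598

1.598


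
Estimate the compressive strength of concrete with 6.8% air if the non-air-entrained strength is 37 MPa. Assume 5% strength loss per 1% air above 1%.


Strength loss = (6.8 - 1) * 5 = 29.0%
f'c = 37 * (1 - 29.0/100)
= 26.27 MPa

26.27


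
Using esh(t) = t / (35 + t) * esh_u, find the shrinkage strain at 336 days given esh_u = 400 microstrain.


esh(336) = 336 / (35 + 336) * 400
= 336 / 371 * 400
= 362.3 microstrain

362.3


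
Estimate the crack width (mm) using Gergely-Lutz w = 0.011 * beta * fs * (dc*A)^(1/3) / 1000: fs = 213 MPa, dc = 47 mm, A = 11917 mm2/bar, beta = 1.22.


w = 0.011 * beta * fs * (dc * A)^(1/3) / 1000
= 0.011 * 1.22 * 213 * (47 * 11917)^(1/3) / 1000
= 0.236 mm

0.236


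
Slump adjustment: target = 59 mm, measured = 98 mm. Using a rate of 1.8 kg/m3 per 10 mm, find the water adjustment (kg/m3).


Difference = 59 - 98 = -39 mm
Water adjustment = -39 * 1.8 / 10 = -7.0 kg/m3

-7.0


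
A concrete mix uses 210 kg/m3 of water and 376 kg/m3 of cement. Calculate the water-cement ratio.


w/c = water / cement
w/c = 210 / 376 = 0.559

0.559


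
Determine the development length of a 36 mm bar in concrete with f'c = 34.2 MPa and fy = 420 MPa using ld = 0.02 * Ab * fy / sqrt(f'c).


Ab = pi * 36^2 / 4 = 1017.876 mm2
ld = 0.02 * 1017.876 * 420 / sqrt(34.2)
= 1462.0 mm

1462.0


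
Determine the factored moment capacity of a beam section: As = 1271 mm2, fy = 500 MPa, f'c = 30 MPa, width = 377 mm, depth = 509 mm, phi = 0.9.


a = As * fy / (0.85 * f'c * b)
= 1271 * 500 / (0.85 * 30 * 377)
= 66.105 mm
Mn = As * fy * (d - a/2) / 10^6
= 302.4647 kN-m
phi*Mn = 0.9 * 302.4647 = 272.22 kN-m

272.22


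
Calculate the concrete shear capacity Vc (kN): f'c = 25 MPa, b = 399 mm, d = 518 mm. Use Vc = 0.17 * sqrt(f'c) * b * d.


Vc = 0.17 * sqrt(25) * 399 * 518 / 1000
= 175.68 kN

175.68


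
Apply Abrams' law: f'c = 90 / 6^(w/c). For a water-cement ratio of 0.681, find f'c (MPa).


f'c = 90 / 6^0.681
= 90 / 3.388
= 26.57 MPa

26.57


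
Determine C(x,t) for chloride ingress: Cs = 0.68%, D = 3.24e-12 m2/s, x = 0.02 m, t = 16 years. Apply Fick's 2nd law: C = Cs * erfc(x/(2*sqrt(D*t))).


t_seconds = 16 * 365.25 * 24 * 3600 = 504921600.0 s
arg = 0.02 / (2 * sqrt(3.24e-12 * 504921600.0))
= 0.2472
erfc(0.2472) = 0.7266
C = 0.68 * 0.7266 = 0.4941%

0.4941


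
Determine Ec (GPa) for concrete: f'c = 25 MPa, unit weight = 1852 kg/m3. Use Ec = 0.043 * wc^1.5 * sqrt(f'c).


Ec = 0.043 * 1852^1.5 * sqrt(25) / 1000
= 17.14 GPa

17.14


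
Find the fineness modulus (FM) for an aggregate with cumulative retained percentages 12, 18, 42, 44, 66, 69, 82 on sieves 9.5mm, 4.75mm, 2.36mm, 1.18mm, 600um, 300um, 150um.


FM = sum(cumulative % retained) / 100
= 333 / 100
= 3.33

3.33


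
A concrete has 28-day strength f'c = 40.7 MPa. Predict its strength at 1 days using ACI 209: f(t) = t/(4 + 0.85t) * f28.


f(1) = 1 / (4 + 0.85 * 1) * 40.7
= 1 / 4.85 * 40.7
= 8.39 MPa

8.39
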